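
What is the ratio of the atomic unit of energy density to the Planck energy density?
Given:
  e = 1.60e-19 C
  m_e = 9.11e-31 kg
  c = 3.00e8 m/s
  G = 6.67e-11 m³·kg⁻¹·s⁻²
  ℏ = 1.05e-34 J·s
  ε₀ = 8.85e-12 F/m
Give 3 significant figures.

atomic unit of energy density: u_au = E_h/a₀³ = m_e⁴e¹⁰/((4πε₀)⁵ℏ⁸) = 3.01e13 J/m³
Planck energy density: u_P = c⁷/(ℏG²) = 4.68e113 J/m³
ratio = 3.01e13 / 4.68e113 = 6.44e-101

6.44e-101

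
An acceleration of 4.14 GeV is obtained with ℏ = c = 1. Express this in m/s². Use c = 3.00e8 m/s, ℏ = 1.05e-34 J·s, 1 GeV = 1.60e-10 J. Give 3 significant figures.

1.89e33 m/s²

Acceleration is [L]/[T]² = c·[E]/ℏ.
1 GeV → c/ℏ × (1 GeV in J) = 4.57e32 m/s².
Result: 4.14 × 4.57e32 = 1.89e33 m/s².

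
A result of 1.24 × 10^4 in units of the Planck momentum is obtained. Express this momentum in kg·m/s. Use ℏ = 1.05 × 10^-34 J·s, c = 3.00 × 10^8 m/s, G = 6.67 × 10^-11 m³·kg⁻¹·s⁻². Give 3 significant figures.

One Planck momentum: p_P = √(ℏc³/G) = 6.52 kg·m/s.
1.24 × 10^4 × 6.52 kg·m/s = 8.08 × 10^4 kg·m/s

8.08 × 10^4 kg·m/s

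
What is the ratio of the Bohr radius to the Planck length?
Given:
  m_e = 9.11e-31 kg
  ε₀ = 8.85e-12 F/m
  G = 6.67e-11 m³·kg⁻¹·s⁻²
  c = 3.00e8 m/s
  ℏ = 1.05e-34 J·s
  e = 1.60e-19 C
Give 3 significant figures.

Bohr radius: a₀ = 4πε₀ℏ²/(m_e e²) = 5.26e-11 m
Planck length: ℓ_P = √(ℏG/c³) = 1.61e-35 m
ratio = 5.26e-11 / 1.61e-35 = 3.26e24

3.26e24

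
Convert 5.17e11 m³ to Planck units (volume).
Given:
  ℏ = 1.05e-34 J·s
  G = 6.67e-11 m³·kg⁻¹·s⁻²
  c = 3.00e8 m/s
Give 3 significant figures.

Planck volume: V_P = (ℏG/c³)^(3/2) = 4.18e-105 m³.
5.17e11 / 4.18e-105 = 1.24e116

1.24e116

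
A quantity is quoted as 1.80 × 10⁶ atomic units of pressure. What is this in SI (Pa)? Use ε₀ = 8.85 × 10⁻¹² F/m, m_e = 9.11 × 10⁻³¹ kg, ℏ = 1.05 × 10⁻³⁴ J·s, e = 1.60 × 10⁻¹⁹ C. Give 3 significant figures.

5.42 × 10¹⁹ Pa

One atomic unit of pressure: P_au = E_h/a₀³ = m_e⁴e¹⁰/((4πε₀)⁵ℏ⁸) = 3.01 × 10¹³ Pa.
1.80 × 10⁶ × 3.01 × 10¹³ Pa = 5.42 × 10¹⁹ Pa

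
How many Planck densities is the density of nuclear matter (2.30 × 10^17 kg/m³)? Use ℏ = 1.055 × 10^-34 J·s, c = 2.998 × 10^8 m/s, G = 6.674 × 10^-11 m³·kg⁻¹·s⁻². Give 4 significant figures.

Planck density: ρ_P = c⁵/(ℏG²) = 5.154 × 10^96 kg/m³.
2.30 × 10^17 / 5.154 × 10^96 = 4.463 × 10^-80

4.463 × 10^-80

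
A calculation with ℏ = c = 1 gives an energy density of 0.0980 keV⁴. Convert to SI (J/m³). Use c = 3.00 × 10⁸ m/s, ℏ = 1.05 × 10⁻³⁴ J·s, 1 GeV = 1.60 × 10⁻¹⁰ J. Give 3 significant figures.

2.05 × 10¹² J/m³

[E]/[L]³ = [E]⁴/(ℏc)³; restore (ℏc)⁻³.
1 GeV⁴ → 1/(ℏc)³ × (1 GeV in J)⁴ = 2.10 × 10³⁷ J/m³.
Convert the energy scale: 0.0980 keV⁴ = 9.80 × 10⁻²⁶ GeV⁴.
Result: 9.80 × 10⁻²⁶ × 2.10 × 10³⁷ = 2.05 × 10¹² J/m³.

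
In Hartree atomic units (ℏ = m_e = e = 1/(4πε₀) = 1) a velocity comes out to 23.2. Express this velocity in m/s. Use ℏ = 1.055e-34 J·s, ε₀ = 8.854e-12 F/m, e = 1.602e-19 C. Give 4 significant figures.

One atomic unit of velocity: v_au = e²/(4πε₀ℏ) = 2.186e6 m/s.
23.2 × 2.186e6 m/s = 5.072e7 m/s

5.072e7 m/s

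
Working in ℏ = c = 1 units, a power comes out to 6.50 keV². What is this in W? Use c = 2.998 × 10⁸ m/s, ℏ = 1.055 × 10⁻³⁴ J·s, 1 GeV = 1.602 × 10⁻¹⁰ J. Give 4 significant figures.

1.581 × 10³ W

Power is [E]/[T] = [E]²/ℏ.
1 GeV² → 1/ℏ × (1 GeV in J)² = 2.433 × 10¹⁴ W.
Convert the energy scale: 6.50 keV² = 6.50 × 10⁻¹² GeV².
Result: 6.50 × 10⁻¹² × 2.433 × 10¹⁴ = 1.581 × 10³ W.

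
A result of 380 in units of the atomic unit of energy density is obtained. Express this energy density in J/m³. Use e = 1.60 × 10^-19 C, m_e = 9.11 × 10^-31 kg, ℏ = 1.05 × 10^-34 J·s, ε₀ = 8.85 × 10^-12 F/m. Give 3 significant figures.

One atomic unit of energy density: u_au = E_h/a₀³ = m_e⁴e¹⁰/((4πε₀)⁵ℏ⁸) = 3.01 × 10^13 J/m³.
380 × 3.01 × 10^13 J/m³ = 1.14 × 10^16 J/m³

1.14 × 10^16 J/m³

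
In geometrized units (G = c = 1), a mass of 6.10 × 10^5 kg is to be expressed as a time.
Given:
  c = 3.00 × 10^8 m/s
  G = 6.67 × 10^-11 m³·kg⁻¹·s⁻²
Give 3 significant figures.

Mass → time via G/c³.
6.10 × 10^5 kg × (G/c³) = 1.51 × 10^-30 s

1.51 × 10^-30 s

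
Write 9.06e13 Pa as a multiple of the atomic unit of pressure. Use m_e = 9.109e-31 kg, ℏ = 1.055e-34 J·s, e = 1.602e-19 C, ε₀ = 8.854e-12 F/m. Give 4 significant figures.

3.093

atomic unit of pressure: P_au = E_h/a₀³ = m_e⁴e¹⁰/((4πε₀)⁵ℏ⁸) = 2.929e13 Pa.
9.06e13 / 2.929e13 = 3.093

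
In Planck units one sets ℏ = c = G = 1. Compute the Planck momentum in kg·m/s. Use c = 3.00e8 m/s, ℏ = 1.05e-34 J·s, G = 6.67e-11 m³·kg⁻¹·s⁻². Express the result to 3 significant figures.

6.52 kg·m/s

p_P = √(ℏc³/G)
  = √(42.5)
  = 6.52 kg·m/s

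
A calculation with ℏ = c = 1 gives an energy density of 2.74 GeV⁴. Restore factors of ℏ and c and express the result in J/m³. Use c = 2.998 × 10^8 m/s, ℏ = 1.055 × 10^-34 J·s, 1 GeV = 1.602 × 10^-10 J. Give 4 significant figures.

[E]/[L]³ = [E]⁴/(ℏc)³; restore (ℏc)⁻³.
1 GeV⁴ → 1/(ℏc)³ × (1 GeV in J)⁴ = 2.082 × 10^37 J/m³.
Result: 2.74 × 2.082 × 10^37 = 5.704 × 10^37 J/m³.

5.704 × 10^37 J/m³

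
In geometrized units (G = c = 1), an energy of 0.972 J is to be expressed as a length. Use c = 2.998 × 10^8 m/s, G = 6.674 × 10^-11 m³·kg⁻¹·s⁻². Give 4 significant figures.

8.030 × 10^-45 m

Energy → length via G/c⁴.
0.972 J × (G/c⁴) = 8.030 × 10^-45 m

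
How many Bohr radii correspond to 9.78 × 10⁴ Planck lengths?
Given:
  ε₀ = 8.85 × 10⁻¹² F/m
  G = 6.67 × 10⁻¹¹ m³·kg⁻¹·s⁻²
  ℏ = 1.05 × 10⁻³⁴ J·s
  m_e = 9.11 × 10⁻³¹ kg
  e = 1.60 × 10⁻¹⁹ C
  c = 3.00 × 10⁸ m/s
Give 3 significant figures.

3.00 × 10⁻²⁰

Planck length: ℓ_P = √(ℏG/c³) = 1.61 × 10⁻³⁵ m
Bohr radius: a₀ = 4πε₀ℏ²/(m_e e²) = 5.26 × 10⁻¹¹ m
9.78 × 10⁴ × 1.61 × 10⁻³⁵ / 5.26 × 10⁻¹¹ = 3.00 × 10⁻²⁰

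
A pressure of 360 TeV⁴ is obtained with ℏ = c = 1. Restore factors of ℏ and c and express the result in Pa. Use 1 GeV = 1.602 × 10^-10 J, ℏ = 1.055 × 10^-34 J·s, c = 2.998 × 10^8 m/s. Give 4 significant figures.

7.494 × 10^51 Pa

Pressure is [E]/[L]³ = [E]⁴/(ℏc)³.
1 GeV⁴ → 1/(ℏc)³ × (1 GeV in J)⁴ = 2.082 × 10^37 Pa.
Convert the energy scale: 360 TeV⁴ = 3.60 × 10^14 GeV⁴.
Result: 3.60 × 10^14 × 2.082 × 10^37 = 7.494 × 10^51 Pa.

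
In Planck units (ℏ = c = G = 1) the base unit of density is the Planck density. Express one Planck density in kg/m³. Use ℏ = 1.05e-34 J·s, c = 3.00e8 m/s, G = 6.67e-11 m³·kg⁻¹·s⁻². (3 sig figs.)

5.20e96 kg/m³

ρ_P = c⁵/(ℏG²)
  = 2.43e42 / 4.67e-55
  = 5.20e96 kg/m³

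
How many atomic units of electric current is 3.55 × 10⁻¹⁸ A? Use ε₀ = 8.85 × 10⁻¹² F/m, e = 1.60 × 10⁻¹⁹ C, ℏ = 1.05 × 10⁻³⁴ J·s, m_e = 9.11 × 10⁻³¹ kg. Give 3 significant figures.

5.32 × 10⁻¹⁶

atomic unit of electric current: I_au = e E_h/ℏ = m_e e⁵/((4πε₀)²ℏ³) = 6.67 × 10⁻³ A.
3.55 × 10⁻¹⁸ / 6.67 × 10⁻³ = 5.32 × 10⁻¹⁶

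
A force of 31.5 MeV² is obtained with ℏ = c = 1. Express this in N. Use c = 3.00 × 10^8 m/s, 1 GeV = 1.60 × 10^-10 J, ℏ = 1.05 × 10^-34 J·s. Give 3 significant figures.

25.6 N

Force is [E]/[L] = [E]²/(ℏc); restore (ℏc)⁻¹.
1 GeV² → 1/(ℏc) × (1 GeV in J)² = 8.13 × 10^5 N.
Convert the energy scale: 31.5 MeV² = 3.15 × 10^-5 GeV².
Result: 3.15 × 10^-5 × 8.13 × 10^5 = 25.6 N.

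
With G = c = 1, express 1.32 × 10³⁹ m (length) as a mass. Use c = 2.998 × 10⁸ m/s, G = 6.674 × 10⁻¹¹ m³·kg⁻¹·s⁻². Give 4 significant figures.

Length → mass via c²/G.
1.32 × 10³⁹ m × (c²/G) = 1.778 × 10⁶⁶ kg

1.778 × 10⁶⁶ kg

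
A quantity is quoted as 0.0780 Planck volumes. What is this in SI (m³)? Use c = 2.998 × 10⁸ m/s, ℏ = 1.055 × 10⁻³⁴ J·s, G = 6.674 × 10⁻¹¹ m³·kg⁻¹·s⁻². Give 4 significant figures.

One Planck volume: V_P = (ℏG/c³)^(3/2) = 4.224 × 10⁻¹⁰⁵ m³.
0.0780 × 4.224 × 10⁻¹⁰⁵ m³ = 3.295 × 10⁻¹⁰⁶ m³

3.295 × 10⁻¹⁰⁶ m³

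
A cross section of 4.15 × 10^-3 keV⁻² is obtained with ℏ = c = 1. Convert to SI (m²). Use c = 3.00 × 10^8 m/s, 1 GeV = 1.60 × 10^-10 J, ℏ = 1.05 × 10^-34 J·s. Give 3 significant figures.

Area is [L]² = [E]⁻²·(ℏc)²; restore (ℏc)².
1 GeV⁻² → (ℏc)² × (1 GeV in J)⁻² = 3.88 × 10^-32 m².
Convert the energy scale: 4.15 × 10^-3 keV⁻² = 4.15 × 10^9 GeV⁻².
Result: 4.15 × 10^9 × 3.88 × 10^-32 = 1.61 × 10^-22 m².

1.61 × 10^-22 m²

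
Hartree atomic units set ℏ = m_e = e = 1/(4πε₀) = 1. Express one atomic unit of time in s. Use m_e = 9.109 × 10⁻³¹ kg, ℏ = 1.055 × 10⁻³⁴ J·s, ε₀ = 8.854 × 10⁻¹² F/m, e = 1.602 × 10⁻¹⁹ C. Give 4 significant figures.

2.423 × 10⁻¹⁷ s

From ℏ = m_e = e = 1/(4πε₀) = 1 the time scale is τ_au = (4πε₀)²ℏ³/(m_e e⁴).
E_h = 4.354 × 10⁻¹⁸ J
ℏ/E_h = 2.423 × 10⁻¹⁷ s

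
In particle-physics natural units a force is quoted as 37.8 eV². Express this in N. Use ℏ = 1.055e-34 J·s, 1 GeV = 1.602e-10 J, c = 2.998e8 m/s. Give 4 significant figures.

Force is [E]/[L] = [E]²/(ℏc); restore (ℏc)⁻¹.
1 GeV² → 1/(ℏc) × (1 GeV in J)² = 8.114e5 N.
Convert the energy scale: 37.8 eV² = 3.78e-17 GeV².
Result: 3.78e-17 × 8.114e5 = 3.067e-11 N.

3.067e-11 N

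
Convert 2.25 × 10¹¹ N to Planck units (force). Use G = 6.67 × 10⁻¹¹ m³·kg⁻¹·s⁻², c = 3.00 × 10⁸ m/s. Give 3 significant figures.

Planck force: F_P = c⁴/G = 1.21 × 10⁴⁴ N.
2.25 × 10¹¹ / 1.21 × 10⁴⁴ = 1.85 × 10⁻³³

1.85 × 10⁻³³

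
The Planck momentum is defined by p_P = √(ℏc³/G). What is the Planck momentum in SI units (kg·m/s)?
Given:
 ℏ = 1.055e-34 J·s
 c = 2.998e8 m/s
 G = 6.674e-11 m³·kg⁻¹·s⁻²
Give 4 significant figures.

6.527 kg·m/s

p_P = √(ℏc³/G)
  = √(42.60)
  = 6.527 kg·m/s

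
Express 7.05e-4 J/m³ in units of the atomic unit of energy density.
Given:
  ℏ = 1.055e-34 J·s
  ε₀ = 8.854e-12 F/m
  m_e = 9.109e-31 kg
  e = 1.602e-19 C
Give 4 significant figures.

atomic unit of energy density: u_au = E_h/a₀³ = m_e⁴e¹⁰/((4πε₀)⁵ℏ⁸) = 2.929e13 J/m³.
7.05e-4 / 2.929e13 = 2.407e-17

2.407e-17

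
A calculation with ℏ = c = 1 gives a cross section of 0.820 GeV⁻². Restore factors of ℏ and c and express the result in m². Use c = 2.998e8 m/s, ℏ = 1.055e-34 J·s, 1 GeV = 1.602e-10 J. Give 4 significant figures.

Area is [L]² = [E]⁻²·(ℏc)²; restore (ℏc)².
1 GeV⁻² → (ℏc)² × (1 GeV in J)⁻² = 3.898e-32 m².
Result: 0.820 × 3.898e-32 = 3.196e-32 m².

3.196e-32 m²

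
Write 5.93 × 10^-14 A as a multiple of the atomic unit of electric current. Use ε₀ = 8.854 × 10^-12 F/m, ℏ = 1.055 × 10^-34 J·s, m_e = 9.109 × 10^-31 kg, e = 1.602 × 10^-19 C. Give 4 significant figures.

8.969 × 10^-12

atomic unit of electric current: I_au = e E_h/ℏ = m_e e⁵/((4πε₀)²ℏ³) = 6.612 × 10^-3 A.
5.93 × 10^-14 / 6.612 × 10^-3 = 8.969 × 10^-12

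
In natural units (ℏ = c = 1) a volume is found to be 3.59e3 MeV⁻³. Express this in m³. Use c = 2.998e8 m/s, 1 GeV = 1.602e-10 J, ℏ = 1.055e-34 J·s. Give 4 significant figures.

Volume is [L]³ = [E]⁻³·(ℏc)³.
1 GeV⁻³ → (ℏc)³ × (1 GeV in J)⁻³ = 7.696e-48 m³.
Convert the energy scale: 3.59e3 MeV⁻³ = 3.59e12 GeV⁻³.
Result: 3.59e12 × 7.696e-48 = 2.763e-35 m³.

2.763e-35 m³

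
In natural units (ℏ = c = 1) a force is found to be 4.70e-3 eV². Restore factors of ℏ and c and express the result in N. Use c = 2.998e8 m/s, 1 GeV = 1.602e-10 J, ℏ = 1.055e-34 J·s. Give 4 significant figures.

3.814e-15 N

Force is [E]/[L] = [E]²/(ℏc); restore (ℏc)⁻¹.
1 GeV² → 1/(ℏc) × (1 GeV in J)² = 8.114e5 N.
Convert the energy scale: 4.70e-3 eV² = 4.70e-21 GeV².
Result: 4.70e-21 × 8.114e5 = 3.814e-15 N.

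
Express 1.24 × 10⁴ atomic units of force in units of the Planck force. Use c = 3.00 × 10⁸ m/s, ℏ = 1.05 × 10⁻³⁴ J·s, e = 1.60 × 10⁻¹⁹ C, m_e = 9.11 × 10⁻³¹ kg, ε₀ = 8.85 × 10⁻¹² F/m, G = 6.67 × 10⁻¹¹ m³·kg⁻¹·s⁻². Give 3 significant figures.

8.50 × 10⁻⁴⁸

atomic unit of force: F_au = E_h/a₀ = m_e²e⁶/((4πε₀)³ℏ⁴) = 8.33 × 10⁻⁸ N
Planck force: F_P = c⁴/G = 1.21 × 10⁴⁴ N
1.24 × 10⁴ × 8.33 × 10⁻⁸ / 1.21 × 10⁴⁴ = 8.50 × 10⁻⁴⁸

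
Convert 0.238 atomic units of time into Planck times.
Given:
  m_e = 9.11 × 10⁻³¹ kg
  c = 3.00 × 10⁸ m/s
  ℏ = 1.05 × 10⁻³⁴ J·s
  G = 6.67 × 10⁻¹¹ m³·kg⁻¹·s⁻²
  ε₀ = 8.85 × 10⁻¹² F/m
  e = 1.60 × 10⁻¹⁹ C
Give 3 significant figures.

1.06 × 10²⁶

atomic unit of time: τ_au = (4πε₀)²ℏ³/(m_e e⁴) = 2.40 × 10⁻¹⁷ s
Planck time: t_P = √(ℏG/c⁵) = 5.37 × 10⁻⁴⁴ s
0.238 × 2.40 × 10⁻¹⁷ / 5.37 × 10⁻⁴⁴ = 1.06 × 10²⁶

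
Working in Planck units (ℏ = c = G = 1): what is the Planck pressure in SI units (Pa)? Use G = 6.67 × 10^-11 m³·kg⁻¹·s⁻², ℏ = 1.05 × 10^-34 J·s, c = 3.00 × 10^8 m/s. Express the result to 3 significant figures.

From ℏ = c = G = 1 the pressure scale is p_P = c⁷/(ℏG²).
  = 2.19 × 10^59 / 4.67 × 10^-55
  = 4.68 × 10^113 Pa

4.68 × 10^113 Pa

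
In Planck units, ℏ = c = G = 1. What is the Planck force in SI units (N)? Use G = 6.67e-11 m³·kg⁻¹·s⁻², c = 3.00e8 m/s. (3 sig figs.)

From ℏ = c = G = 1 the force scale is F_P = c⁴/G.
  = 8.10e33 / 6.67e-11
  = 1.21e44 N

1.21e44 N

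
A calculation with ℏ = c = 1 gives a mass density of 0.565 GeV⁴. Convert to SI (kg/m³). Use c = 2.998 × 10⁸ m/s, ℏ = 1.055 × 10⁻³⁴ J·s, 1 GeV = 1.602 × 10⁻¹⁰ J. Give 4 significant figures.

Mass density is [E]/(c²[L]³) = [E]⁴/(ℏ³c⁵).
1 GeV⁴ → 1/(ℏ³c⁵) × (1 GeV in J)⁴ = 2.316 × 10²⁰ kg/m³.
Result: 0.565 × 2.316 × 10²⁰ = 1.309 × 10²⁰ kg/m³.

1.309 × 10²⁰ kg/m³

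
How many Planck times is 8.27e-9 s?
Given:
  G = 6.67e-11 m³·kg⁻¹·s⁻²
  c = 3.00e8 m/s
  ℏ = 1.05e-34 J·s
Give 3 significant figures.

1.54e35

Planck time: t_P = √(ℏG/c⁵) = 5.37e-44 s.
8.27e-9 / 5.37e-44 = 1.54e35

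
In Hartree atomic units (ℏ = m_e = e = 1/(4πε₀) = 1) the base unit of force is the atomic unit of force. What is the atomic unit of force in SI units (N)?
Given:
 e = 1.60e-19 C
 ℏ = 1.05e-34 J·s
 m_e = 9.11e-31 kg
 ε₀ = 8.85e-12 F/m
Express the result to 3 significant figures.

F_au = E_h/a₀ = m_e²e⁶/((4πε₀)³ℏ⁴)
E_h = 4.38e-18 J
a₀ = 5.26e-11 m
E_h/a₀ = 8.33e-8 N

8.33e-8 N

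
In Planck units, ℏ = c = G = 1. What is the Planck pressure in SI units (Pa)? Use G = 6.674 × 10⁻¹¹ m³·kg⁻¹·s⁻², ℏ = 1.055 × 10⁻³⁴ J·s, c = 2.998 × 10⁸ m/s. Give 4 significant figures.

Dimensional analysis gives p_P = c⁷/(ℏG²).
  = 2.177 × 10⁵⁹ / 4.699 × 10⁻⁵⁵
  = 4.632 × 10¹¹³ Pa

4.632 × 10¹¹³ Pa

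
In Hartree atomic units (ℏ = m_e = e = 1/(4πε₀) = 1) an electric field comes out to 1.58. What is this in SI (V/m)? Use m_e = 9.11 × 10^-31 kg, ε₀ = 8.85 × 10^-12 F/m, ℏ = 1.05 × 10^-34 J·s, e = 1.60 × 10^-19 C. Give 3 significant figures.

One atomic unit of electric field: E_au = E_h/(e a₀) = m_e²e⁵/((4πε₀)³ℏ⁴) = 5.20 × 10^11 V/m.
1.58 × 5.20 × 10^11 V/m = 8.22 × 10^11 V/m

8.22 × 10^11 V/m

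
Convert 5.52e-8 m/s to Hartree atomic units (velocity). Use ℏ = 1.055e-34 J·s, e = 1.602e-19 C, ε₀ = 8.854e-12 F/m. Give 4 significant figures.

atomic unit of velocity: v_au = e²/(4πε₀ℏ) = 2.186e6 m/s.
5.52e-8 / 2.186e6 = 2.525e-14

2.525e-14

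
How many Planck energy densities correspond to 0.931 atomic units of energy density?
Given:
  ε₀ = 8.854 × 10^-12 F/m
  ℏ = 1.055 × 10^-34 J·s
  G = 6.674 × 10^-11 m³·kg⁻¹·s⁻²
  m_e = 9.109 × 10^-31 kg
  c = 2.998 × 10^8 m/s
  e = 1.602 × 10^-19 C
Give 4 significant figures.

atomic unit of energy density: u_au = E_h/a₀³ = m_e⁴e¹⁰/((4πε₀)⁵ℏ⁸) = 2.929 × 10^13 J/m³
Planck energy density: u_P = c⁷/(ℏG²) = 4.632 × 10^113 J/m³
0.931 × 2.929 × 10^13 / 4.632 × 10^113 = 5.887 × 10^-101

5.887 × 10^-101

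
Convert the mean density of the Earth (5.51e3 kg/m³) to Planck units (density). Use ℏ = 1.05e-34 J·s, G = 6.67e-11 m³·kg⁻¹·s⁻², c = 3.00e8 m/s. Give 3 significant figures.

Planck density: ρ_P = c⁵/(ℏG²) = 5.20e96 kg/m³.
5.51e3 / 5.20e96 = 1.06e-93

1.06e-93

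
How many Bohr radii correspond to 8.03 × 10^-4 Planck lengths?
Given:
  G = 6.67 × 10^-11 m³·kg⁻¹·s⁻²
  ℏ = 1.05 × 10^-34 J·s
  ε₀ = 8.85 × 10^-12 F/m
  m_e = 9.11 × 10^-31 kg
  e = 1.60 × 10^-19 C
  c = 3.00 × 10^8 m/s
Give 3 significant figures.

2.46 × 10^-28

Planck length: ℓ_P = √(ℏG/c³) = 1.61 × 10^-35 m
Bohr radius: a₀ = 4πε₀ℏ²/(m_e e²) = 5.26 × 10^-11 m
8.03 × 10^-4 × 1.61 × 10^-35 / 5.26 × 10^-11 = 2.46 × 10^-28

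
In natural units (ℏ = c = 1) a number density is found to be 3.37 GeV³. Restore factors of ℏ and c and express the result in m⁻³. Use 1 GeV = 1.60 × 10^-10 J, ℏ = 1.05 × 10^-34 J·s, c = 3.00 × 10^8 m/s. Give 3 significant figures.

4.42 × 10^47 m⁻³

Number density is [L]⁻³ = [E]³/(ℏc)³.
1 GeV³ → 1/(ℏc)³ × (1 GeV in J)³ = 1.31 × 10^47 m⁻³.
Result: 3.37 × 1.31 × 10^47 = 4.42 × 10^47 m⁻³.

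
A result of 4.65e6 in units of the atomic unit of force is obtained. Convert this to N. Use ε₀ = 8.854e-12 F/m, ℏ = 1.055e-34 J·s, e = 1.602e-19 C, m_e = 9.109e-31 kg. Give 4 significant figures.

0.3822 N

One atomic unit of force: F_au = E_h/a₀ = m_e²e⁶/((4πε₀)³ℏ⁴) = 8.220e-8 N.
4.65e6 × 8.220e-8 N = 0.3822 N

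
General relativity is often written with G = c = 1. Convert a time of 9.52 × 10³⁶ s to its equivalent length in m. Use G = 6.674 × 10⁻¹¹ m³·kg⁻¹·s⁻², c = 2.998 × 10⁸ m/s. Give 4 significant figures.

Time → length via c.
9.52 × 10³⁶ s × (c) = 2.854 × 10⁴⁵ m

2.854 × 10⁴⁵ m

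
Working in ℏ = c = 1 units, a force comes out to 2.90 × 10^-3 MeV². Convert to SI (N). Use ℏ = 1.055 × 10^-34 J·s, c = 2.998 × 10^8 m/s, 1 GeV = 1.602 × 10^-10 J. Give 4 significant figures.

2.353 × 10^-3 N

Force is [E]/[L] = [E]²/(ℏc); restore (ℏc)⁻¹.
1 GeV² → 1/(ℏc) × (1 GeV in J)² = 8.114 × 10^5 N.
Convert the energy scale: 2.90 × 10^-3 MeV² = 2.90 × 10^-9 GeV².
Result: 2.90 × 10^-9 × 8.114 × 10^5 = 2.353 × 10^-3 N.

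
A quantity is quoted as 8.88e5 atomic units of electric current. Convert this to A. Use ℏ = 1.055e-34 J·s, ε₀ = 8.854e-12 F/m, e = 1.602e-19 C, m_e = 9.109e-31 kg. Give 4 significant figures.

5.871e3 A

One atomic unit of electric current: I_au = e E_h/ℏ = m_e e⁵/((4πε₀)²ℏ³) = 6.612e-3 A.
8.88e5 × 6.612e-3 A = 5.871e3 A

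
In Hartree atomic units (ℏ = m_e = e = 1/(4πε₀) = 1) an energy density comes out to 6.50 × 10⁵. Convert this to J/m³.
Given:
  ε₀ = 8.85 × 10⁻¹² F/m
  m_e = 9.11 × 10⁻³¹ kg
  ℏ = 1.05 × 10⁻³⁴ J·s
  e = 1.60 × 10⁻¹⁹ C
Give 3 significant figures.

One atomic unit of energy density: u_au = E_h/a₀³ = m_e⁴e¹⁰/((4πε₀)⁵ℏ⁸) = 3.01 × 10¹³ J/m³.
6.50 × 10⁵ × 3.01 × 10¹³ J/m³ = 1.96 × 10¹⁹ J/m³

1.96 × 10¹⁹ J/m³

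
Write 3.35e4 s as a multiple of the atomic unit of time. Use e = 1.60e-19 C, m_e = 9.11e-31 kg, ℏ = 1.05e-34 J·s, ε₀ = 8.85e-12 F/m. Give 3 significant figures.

atomic unit of time: τ_au = (4πε₀)²ℏ³/(m_e e⁴) = 2.40e-17 s.
3.35e4 / 2.40e-17 = 1.40e21

1.40e21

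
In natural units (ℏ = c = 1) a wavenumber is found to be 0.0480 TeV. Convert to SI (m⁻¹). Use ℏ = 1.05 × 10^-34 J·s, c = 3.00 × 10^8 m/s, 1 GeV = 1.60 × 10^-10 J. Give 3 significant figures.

2.44 × 10^17 m⁻¹

Inverse length is [E]/(ℏc).
1 GeV → 1/(ℏc) × (1 GeV in J) = 5.08 × 10^15 m⁻¹.
Convert the energy scale: 0.0480 TeV = 48 GeV.
Result: 48 × 5.08 × 10^15 = 2.44 × 10^17 m⁻¹.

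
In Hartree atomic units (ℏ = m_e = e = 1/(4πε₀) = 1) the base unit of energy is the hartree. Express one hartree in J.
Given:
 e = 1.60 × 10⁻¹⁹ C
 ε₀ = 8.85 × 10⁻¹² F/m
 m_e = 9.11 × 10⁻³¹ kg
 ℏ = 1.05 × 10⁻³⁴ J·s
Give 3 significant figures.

E_h = m_e e⁴/(4πε₀ℏ)²
  = 5.97 × 10⁻¹⁰⁶ / 1.36 × 10⁻⁸⁸
  = 4.38 × 10⁻¹⁸ J

4.38 × 10⁻¹⁸ J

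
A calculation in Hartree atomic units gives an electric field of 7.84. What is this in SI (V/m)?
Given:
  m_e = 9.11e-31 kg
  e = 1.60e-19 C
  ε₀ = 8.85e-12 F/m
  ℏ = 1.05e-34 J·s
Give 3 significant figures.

4.08e12 V/m

One atomic unit of electric field: E_au = E_h/(e a₀) = m_e²e⁵/((4πε₀)³ℏ⁴) = 5.20e11 V/m.
7.84 × 5.20e11 V/m = 4.08e12 V/m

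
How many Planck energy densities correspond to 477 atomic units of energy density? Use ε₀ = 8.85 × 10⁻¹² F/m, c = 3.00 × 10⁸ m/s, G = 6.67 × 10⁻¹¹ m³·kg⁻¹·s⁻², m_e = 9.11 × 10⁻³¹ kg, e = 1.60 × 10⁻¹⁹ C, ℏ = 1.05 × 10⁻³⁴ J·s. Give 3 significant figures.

3.07 × 10⁻⁹⁸

atomic unit of energy density: u_au = E_h/a₀³ = m_e⁴e¹⁰/((4πε₀)⁵ℏ⁸) = 3.01 × 10¹³ J/m³
Planck energy density: u_P = c⁷/(ℏG²) = 4.68 × 10¹¹³ J/m³
477 × 3.01 × 10¹³ / 4.68 × 10¹¹³ = 3.07 × 10⁻⁹⁸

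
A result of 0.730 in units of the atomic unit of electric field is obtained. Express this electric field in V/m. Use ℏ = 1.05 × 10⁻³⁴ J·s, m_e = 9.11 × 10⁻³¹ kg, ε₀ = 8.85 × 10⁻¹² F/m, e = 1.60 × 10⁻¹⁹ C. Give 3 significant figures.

One atomic unit of electric field: E_au = E_h/(e a₀) = m_e²e⁵/((4πε₀)³ℏ⁴) = 5.20 × 10¹¹ V/m.
0.730 × 5.20 × 10¹¹ V/m = 3.80 × 10¹¹ V/m

3.80 × 10¹¹ V/m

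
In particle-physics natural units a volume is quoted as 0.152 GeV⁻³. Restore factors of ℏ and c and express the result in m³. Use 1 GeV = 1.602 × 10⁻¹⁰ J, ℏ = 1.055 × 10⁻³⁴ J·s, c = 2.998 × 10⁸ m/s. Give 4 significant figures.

Volume is [L]³ = [E]⁻³·(ℏc)³.
1 GeV⁻³ → (ℏc)³ × (1 GeV in J)⁻³ = 7.696 × 10⁻⁴⁸ m³.
Result: 0.152 × 7.696 × 10⁻⁴⁸ = 1.170 × 10⁻⁴⁸ m³.

1.170 × 10⁻⁴⁸ m³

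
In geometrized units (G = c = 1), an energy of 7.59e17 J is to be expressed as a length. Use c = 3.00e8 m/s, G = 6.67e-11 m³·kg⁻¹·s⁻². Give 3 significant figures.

6.25e-27 m

Energy → length via G/c⁴.
7.59e17 J × (G/c⁴) = 6.25e-27 m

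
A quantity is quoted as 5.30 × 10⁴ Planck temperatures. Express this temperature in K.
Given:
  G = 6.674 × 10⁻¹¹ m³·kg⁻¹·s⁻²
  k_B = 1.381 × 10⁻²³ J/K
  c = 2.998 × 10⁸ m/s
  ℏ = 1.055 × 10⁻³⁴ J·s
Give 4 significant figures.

One Planck temperature: T_P = √(ℏc⁵/G) / k_B = 1.417 × 10³² K.
5.30 × 10⁴ × 1.417 × 10³² K = 7.509 × 10³⁶ K

7.509 × 10³⁶ K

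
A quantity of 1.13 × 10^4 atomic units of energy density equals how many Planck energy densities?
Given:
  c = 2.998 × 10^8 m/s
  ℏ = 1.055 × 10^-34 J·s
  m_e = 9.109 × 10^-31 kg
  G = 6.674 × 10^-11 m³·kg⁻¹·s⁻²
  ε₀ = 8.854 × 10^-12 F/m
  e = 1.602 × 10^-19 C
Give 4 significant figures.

7.145 × 10^-97

atomic unit of energy density: u_au = E_h/a₀³ = m_e⁴e¹⁰/((4πε₀)⁵ℏ⁸) = 2.929 × 10^13 J/m³
Planck energy density: u_P = c⁷/(ℏG²) = 4.632 × 10^113 J/m³
1.13 × 10^4 × 2.929 × 10^13 / 4.632 × 10^113 = 7.145 × 10^-97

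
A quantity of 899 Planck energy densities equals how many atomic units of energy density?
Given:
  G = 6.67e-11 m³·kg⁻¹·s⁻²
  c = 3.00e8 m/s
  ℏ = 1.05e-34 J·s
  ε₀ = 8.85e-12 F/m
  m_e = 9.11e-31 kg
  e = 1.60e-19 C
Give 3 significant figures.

Planck energy density: u_P = c⁷/(ℏG²) = 4.68e113 J/m³
atomic unit of energy density: u_au = E_h/a₀³ = m_e⁴e¹⁰/((4πε₀)⁵ℏ⁸) = 3.01e13 J/m³
899 × 4.68e113 / 3.01e13 = 1.40e103

1.40e103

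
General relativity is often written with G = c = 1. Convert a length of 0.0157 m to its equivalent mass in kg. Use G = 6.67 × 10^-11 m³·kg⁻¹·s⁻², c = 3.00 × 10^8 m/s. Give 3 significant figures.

2.12 × 10^25 kg

Length → mass via c²/G.
0.0157 m × (c²/G) = 2.12 × 10^25 kg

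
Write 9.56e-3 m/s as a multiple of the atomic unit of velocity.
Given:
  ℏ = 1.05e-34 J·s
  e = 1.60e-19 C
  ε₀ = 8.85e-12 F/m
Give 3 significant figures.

atomic unit of velocity: v_au = e²/(4πε₀ℏ) = 2.19e6 m/s.
9.56e-3 / 2.19e6 = 4.36e-9

4.36e-9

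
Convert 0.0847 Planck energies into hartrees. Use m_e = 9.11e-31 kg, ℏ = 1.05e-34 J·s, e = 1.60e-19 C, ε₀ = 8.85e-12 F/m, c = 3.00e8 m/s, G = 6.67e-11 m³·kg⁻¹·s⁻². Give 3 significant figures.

Planck energy: E_P = √(ℏc⁵/G) = 1.96e9 J
hartree: E_h = m_e e⁴/(4πε₀ℏ)² = 4.38e-18 J
0.0847 × 1.96e9 / 4.38e-18 = 3.78e25

3.78e25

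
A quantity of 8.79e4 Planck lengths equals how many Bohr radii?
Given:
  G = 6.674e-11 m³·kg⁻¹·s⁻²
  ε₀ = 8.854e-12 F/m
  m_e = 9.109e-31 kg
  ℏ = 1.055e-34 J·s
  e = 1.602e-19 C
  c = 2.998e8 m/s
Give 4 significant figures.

Planck length: ℓ_P = √(ℏG/c³) = 1.616e-35 m
Bohr radius: a₀ = 4πε₀ℏ²/(m_e e²) = 5.297e-11 m
8.79e4 × 1.616e-35 / 5.297e-11 = 2.682e-20

2.682e-20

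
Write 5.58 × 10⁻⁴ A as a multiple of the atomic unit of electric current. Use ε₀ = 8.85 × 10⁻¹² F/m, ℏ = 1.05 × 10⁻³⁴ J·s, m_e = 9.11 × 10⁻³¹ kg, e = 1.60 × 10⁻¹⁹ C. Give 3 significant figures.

0.0836

atomic unit of electric current: I_au = e E_h/ℏ = m_e e⁵/((4πε₀)²ℏ³) = 6.67 × 10⁻³ A.
5.58 × 10⁻⁴ / 6.67 × 10⁻³ = 0.0836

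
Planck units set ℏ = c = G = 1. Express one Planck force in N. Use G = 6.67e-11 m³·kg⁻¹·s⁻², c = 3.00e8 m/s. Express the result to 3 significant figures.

The unique combination of the constants set to 1 with dimensions of force is F_P = c⁴/G.
  = 8.10e33 / 6.67e-11
  = 1.21e44 N

1.21e44 N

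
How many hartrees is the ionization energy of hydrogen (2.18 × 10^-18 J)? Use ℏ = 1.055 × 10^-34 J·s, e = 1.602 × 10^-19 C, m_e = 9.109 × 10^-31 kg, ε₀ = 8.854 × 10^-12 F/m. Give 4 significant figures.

0.5007

hartree: E_h = m_e e⁴/(4πε₀ℏ)² = 4.354 × 10^-18 J.
2.18 × 10^-18 / 4.354 × 10^-18 = 0.5007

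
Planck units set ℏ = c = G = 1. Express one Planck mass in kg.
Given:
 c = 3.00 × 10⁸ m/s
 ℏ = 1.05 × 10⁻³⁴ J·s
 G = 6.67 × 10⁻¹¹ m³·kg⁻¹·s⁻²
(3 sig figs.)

The unique combination of the constants set to 1 with dimensions of mass is m_P = √(ℏc/G).
  = √(4.72 × 10⁻¹⁶)
  = 2.17 × 10⁻⁸ kg

2.17 × 10⁻⁸ kg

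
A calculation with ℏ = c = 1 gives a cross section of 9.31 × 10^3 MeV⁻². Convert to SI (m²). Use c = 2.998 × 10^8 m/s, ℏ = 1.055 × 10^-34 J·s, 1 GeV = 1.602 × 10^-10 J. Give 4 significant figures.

3.629 × 10^-22 m²

Area is [L]² = [E]⁻²·(ℏc)²; restore (ℏc)².
1 GeV⁻² → (ℏc)² × (1 GeV in J)⁻² = 3.898 × 10^-32 m².
Convert the energy scale: 9.31 × 10^3 MeV⁻² = 9.31 × 10^9 GeV⁻².
Result: 9.31 × 10^9 × 3.898 × 10^-32 = 3.629 × 10^-22 m².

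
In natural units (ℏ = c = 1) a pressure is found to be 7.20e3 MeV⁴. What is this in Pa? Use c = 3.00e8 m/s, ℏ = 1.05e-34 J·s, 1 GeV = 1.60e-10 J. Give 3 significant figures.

Pressure is [E]/[L]³ = [E]⁴/(ℏc)³.
1 GeV⁴ → 1/(ℏc)³ × (1 GeV in J)⁴ = 2.10e37 Pa.
Convert the energy scale: 7.20e3 MeV⁴ = 7.20e-9 GeV⁴.
Result: 7.20e-9 × 2.10e37 = 1.51e29 Pa.

1.51e29 Pa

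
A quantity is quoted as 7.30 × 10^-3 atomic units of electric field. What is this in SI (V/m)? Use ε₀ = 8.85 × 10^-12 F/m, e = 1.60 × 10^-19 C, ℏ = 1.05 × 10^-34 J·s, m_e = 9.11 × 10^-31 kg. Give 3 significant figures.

3.80 × 10^9 V/m

One atomic unit of electric field: E_au = E_h/(e a₀) = m_e²e⁵/((4πε₀)³ℏ⁴) = 5.20 × 10^11 V/m.
7.30 × 10^-3 × 5.20 × 10^11 V/m = 3.80 × 10^9 V/m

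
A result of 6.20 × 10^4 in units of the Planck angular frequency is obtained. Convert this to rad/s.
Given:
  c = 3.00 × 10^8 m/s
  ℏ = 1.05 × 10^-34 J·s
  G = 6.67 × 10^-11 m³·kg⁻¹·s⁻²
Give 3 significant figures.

One Planck angular frequency: ω_P = √(c⁵/(ℏG)) = 1.86 × 10^43 rad/s.
6.20 × 10^4 × 1.86 × 10^43 rad/s = 1.15 × 10^48 rad/s

1.15 × 10^48 rad/s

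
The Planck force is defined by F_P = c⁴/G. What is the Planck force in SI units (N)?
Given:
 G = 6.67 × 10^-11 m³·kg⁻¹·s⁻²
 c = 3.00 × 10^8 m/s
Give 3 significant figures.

1.21 × 10^44 N

F_P = c⁴/G
  = 8.10 × 10^33 / 6.67 × 10^-11
  = 1.21 × 10^44 N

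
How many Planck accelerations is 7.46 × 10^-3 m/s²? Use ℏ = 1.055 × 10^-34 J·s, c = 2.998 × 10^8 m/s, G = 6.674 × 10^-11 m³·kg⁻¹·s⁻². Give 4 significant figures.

1.342 × 10^-54

Planck acceleration: a_P = √(c⁷/(ℏG)) = 5.560 × 10^51 m/s².
7.46 × 10^-3 / 5.560 × 10^51 = 1.342 × 10^-54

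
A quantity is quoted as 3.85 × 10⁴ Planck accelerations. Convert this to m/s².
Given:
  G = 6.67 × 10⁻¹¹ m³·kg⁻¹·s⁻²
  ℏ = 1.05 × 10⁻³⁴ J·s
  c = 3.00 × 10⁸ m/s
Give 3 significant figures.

One Planck acceleration: a_P = √(c⁷/(ℏG)) = 5.59 × 10⁵¹ m/s².
3.85 × 10⁴ × 5.59 × 10⁵¹ m/s² = 2.15 × 10⁵⁶ m/s²

2.15 × 10⁵⁶ m/s²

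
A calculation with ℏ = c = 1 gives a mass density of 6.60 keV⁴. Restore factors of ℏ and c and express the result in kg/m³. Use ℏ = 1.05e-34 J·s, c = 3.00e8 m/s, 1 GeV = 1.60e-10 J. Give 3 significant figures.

1.54e-3 kg/m³

Mass density is [E]/(c²[L]³) = [E]⁴/(ℏ³c⁵).
1 GeV⁴ → 1/(ℏ³c⁵) × (1 GeV in J)⁴ = 2.33e20 kg/m³.
Convert the energy scale: 6.60 keV⁴ = 6.60e-24 GeV⁴.
Result: 6.60e-24 × 2.33e20 = 1.54e-3 kg/m³.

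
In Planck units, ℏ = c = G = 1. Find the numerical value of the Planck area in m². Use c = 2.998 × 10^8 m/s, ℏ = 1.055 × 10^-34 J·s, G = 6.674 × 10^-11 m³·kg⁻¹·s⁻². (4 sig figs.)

The unique combination of the constants set to 1 with dimensions of area is A_P = ℏG/c³.
  = 7.041 × 10^-45 / 2.695 × 10^25
  = 2.613 × 10^-70 m²

2.613 × 10^-70 m²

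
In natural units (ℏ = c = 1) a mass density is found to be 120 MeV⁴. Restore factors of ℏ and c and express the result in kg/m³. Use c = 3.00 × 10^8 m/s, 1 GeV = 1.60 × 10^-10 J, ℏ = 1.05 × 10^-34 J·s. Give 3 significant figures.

2.80 × 10^10 kg/m³

Mass density is [E]/(c²[L]³) = [E]⁴/(ℏ³c⁵).
1 GeV⁴ → 1/(ℏ³c⁵) × (1 GeV in J)⁴ = 2.33 × 10^20 kg/m³.
Convert the energy scale: 120 MeV⁴ = 1.20 × 10^-10 GeV⁴.
Result: 1.20 × 10^-10 × 2.33 × 10^20 = 2.80 × 10^10 kg/m³.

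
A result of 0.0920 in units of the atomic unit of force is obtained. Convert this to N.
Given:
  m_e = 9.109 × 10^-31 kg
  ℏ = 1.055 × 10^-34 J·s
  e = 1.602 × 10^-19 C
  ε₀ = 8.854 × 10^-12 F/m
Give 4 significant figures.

7.562 × 10^-9 N

One atomic unit of force: F_au = E_h/a₀ = m_e²e⁶/((4πε₀)³ℏ⁴) = 8.220 × 10^-8 N.
0.0920 × 8.220 × 10^-8 N = 7.562 × 10^-9 N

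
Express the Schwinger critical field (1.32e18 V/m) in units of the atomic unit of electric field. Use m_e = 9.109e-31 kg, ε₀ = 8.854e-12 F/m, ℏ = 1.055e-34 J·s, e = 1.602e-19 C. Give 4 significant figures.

atomic unit of electric field: E_au = E_h/(e a₀) = m_e²e⁵/((4πε₀)³ℏ⁴) = 5.131e11 V/m.
1.32e18 / 5.131e11 = 2.573e6

2.573e6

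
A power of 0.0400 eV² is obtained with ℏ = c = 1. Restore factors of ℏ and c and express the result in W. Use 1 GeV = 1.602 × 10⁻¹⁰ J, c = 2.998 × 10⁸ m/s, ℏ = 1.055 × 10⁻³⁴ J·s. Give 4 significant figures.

9.730 × 10⁻⁶ W

Power is [E]/[T] = [E]²/ℏ.
1 GeV² → 1/ℏ × (1 GeV in J)² = 2.433 × 10¹⁴ W.
Convert the energy scale: 0.0400 eV² = 4.00 × 10⁻²⁰ GeV².
Result: 4.00 × 10⁻²⁰ × 2.433 × 10¹⁴ = 9.730 × 10⁻⁶ W.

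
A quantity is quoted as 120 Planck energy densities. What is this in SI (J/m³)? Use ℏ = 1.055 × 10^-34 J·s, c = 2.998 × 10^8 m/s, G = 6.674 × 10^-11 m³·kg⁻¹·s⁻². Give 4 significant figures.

One Planck energy density: u_P = c⁷/(ℏG²) = 4.632 × 10^113 J/m³.
120 × 4.632 × 10^113 J/m³ = 5.559 × 10^115 J/m³

5.559 × 10^115 J/m³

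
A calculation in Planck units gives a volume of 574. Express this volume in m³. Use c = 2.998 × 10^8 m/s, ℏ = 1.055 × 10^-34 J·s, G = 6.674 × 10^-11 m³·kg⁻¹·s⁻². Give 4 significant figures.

One Planck volume: V_P = (ℏG/c³)^(3/2) = 4.224 × 10^-105 m³.
574 × 4.224 × 10^-105 m³ = 2.425 × 10^-102 m³

2.425 × 10^-102 m³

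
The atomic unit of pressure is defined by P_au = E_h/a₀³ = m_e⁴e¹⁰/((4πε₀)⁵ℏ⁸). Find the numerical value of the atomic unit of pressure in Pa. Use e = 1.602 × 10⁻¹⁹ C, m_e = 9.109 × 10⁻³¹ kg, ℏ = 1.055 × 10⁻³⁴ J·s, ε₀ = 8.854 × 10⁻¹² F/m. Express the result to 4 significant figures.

2.929 × 10¹³ Pa

P_au = E_h/a₀³ = m_e⁴e¹⁰/((4πε₀)⁵ℏ⁸)
E_h = 4.354 × 10⁻¹⁸ J
a₀ = 5.297 × 10⁻¹¹ m
E_h/a₀³ = 2.929 × 10¹³ Pa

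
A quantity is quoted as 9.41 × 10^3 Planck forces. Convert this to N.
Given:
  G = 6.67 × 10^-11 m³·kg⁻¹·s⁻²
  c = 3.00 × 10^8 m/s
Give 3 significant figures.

One Planck force: F_P = c⁴/G = 1.21 × 10^44 N.
9.41 × 10^3 × 1.21 × 10^44 N = 1.14 × 10^48 N

1.14 × 10^48 N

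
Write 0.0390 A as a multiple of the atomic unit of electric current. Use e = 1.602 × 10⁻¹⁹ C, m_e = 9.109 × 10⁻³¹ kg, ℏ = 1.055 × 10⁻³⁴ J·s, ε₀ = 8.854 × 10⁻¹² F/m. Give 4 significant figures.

5.898

atomic unit of electric current: I_au = e E_h/ℏ = m_e e⁵/((4πε₀)²ℏ³) = 6.612 × 10⁻³ A.
0.0390 / 6.612 × 10⁻³ = 5.898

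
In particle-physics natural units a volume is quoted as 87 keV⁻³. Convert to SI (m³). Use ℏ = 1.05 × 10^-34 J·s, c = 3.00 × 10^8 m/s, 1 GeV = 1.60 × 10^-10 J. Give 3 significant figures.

Volume is [L]³ = [E]⁻³·(ℏc)³.
1 GeV⁻³ → (ℏc)³ × (1 GeV in J)⁻³ = 7.63 × 10^-48 m³.
Convert the energy scale: 87 keV⁻³ = 8.70 × 10^19 GeV⁻³.
Result: 8.70 × 10^19 × 7.63 × 10^-48 = 6.64 × 10^-28 m³.

6.64 × 10^-28 m³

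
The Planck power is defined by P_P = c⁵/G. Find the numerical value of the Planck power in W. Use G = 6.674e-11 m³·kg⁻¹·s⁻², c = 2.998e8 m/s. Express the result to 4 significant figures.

P_P = c⁵/G
  = 2.422e42 / 6.674e-11
  = 3.629e52 W

3.629e52 W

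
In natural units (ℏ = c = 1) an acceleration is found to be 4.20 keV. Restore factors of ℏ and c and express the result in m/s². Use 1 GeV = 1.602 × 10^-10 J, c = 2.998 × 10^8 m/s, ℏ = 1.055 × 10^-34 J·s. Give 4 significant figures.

1.912 × 10^27 m/s²

Acceleration is [L]/[T]² = c·[E]/ℏ.
1 GeV → c/ℏ × (1 GeV in J) = 4.552 × 10^32 m/s².
Convert the energy scale: 4.20 keV = 4.20 × 10^-6 GeV.
Result: 4.20 × 10^-6 × 4.552 × 10^32 = 1.912 × 10^27 m/s².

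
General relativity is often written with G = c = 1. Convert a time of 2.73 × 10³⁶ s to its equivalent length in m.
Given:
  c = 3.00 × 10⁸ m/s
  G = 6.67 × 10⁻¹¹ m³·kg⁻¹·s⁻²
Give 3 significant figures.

Time → length via c.
2.73 × 10³⁶ s × (c) = 8.19 × 10⁴⁴ m

8.19 × 10⁴⁴ m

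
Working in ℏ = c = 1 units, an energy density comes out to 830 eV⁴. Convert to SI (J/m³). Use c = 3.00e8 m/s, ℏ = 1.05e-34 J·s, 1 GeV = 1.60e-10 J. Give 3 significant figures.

1.74e4 J/m³

[E]/[L]³ = [E]⁴/(ℏc)³; restore (ℏc)⁻³.
1 GeV⁴ → 1/(ℏc)³ × (1 GeV in J)⁴ = 2.10e37 J/m³.
Convert the energy scale: 830 eV⁴ = 8.30e-34 GeV⁴.
Result: 8.30e-34 × 2.10e37 = 1.74e4 J/m³.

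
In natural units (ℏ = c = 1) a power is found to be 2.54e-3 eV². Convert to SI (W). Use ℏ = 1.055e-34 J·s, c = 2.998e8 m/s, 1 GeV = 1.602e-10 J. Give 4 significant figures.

Power is [E]/[T] = [E]²/ℏ.
1 GeV² → 1/ℏ × (1 GeV in J)² = 2.433e14 W.
Convert the energy scale: 2.54e-3 eV² = 2.54e-21 GeV².
Result: 2.54e-21 × 2.433e14 = 6.179e-7 W.

6.179e-7 W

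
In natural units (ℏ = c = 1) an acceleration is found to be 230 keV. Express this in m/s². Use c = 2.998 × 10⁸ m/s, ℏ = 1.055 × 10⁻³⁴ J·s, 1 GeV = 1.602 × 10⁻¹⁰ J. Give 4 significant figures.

1.047 × 10²⁹ m/s²

Acceleration is [L]/[T]² = c·[E]/ℏ.
1 GeV → c/ℏ × (1 GeV in J) = 4.552 × 10³² m/s².
Convert the energy scale: 230 keV = 2.30 × 10⁻⁴ GeV.
Result: 2.30 × 10⁻⁴ × 4.552 × 10³² = 1.047 × 10²⁹ m/s².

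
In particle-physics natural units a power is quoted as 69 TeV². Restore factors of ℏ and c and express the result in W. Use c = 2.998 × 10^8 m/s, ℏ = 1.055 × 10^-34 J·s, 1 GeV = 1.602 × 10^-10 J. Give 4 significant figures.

Power is [E]/[T] = [E]²/ℏ.
1 GeV² → 1/ℏ × (1 GeV in J)² = 2.433 × 10^14 W.
Convert the energy scale: 69 TeV² = 6.90 × 10^7 GeV².
Result: 6.90 × 10^7 × 2.433 × 10^14 = 1.679 × 10^22 W.

1.679 × 10^22 W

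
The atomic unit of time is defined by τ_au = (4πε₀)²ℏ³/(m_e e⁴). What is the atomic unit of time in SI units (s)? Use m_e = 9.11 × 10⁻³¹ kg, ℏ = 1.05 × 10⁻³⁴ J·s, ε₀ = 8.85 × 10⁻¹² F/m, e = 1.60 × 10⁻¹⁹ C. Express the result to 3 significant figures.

τ_au = (4πε₀)²ℏ³/(m_e e⁴)
E_h = 4.38 × 10⁻¹⁸ J
ℏ/E_h = 2.40 × 10⁻¹⁷ s

2.40 × 10⁻¹⁷ s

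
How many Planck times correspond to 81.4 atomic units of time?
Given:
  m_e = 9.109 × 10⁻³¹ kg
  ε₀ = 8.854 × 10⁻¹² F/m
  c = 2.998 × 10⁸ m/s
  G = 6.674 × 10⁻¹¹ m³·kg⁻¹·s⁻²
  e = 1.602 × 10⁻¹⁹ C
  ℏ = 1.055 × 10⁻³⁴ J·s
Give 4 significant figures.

atomic unit of time: τ_au = (4πε₀)²ℏ³/(m_e e⁴) = 2.423 × 10⁻¹⁷ s
Planck time: t_P = √(ℏG/c⁵) = 5.392 × 10⁻⁴⁴ s
81.4 × 2.423 × 10⁻¹⁷ / 5.392 × 10⁻⁴⁴ = 3.658 × 10²⁸

3.658 × 10²⁸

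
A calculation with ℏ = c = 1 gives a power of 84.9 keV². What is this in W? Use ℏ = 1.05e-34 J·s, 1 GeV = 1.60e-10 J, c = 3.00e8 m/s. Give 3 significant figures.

Power is [E]/[T] = [E]²/ℏ.
1 GeV² → 1/ℏ × (1 GeV in J)² = 2.44e14 W.
Convert the energy scale: 84.9 keV² = 8.49e-11 GeV².
Result: 8.49e-11 × 2.44e14 = 2.07e4 W.

2.07e4 W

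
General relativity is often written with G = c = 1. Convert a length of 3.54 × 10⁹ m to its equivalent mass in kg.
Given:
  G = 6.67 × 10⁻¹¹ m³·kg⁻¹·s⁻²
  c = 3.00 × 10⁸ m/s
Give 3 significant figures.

4.78 × 10³⁶ kg

Length → mass via c²/G.
3.54 × 10⁹ m × (c²/G) = 4.78 × 10³⁶ kg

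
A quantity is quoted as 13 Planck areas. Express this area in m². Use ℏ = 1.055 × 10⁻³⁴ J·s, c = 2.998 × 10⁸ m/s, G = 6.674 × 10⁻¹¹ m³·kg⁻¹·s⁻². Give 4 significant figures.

3.397 × 10⁻⁶⁹ m²

One Planck area: A_P = ℏG/c³ = 2.613 × 10⁻⁷⁰ m².
13 × 2.613 × 10⁻⁷⁰ m² = 3.397 × 10⁻⁶⁹ m²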